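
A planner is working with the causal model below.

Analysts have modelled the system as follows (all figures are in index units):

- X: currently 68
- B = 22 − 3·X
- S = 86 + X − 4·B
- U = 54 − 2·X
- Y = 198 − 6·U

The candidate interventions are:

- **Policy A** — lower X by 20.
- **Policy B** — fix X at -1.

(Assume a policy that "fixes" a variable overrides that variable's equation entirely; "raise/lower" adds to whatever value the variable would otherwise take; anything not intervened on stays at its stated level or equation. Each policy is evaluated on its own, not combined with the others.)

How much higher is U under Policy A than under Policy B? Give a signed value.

-98

Policy A (X − 20):
  X = 68 − 20 = 48
  U = 54 − 2·48 = -42
Policy B (X := -1):
  X = -1
  U = 54 − 2·(-1) = 56
U: -42 − 56 = -98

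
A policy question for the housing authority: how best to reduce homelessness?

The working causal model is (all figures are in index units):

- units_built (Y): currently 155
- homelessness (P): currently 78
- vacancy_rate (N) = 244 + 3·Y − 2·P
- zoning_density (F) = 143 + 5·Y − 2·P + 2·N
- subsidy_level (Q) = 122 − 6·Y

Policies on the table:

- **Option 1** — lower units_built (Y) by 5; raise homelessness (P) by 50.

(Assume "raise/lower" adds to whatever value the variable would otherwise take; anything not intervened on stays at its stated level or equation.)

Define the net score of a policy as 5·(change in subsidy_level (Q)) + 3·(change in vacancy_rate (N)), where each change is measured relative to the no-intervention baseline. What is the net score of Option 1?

Baseline:
  Y = 155
  P = 78
  N = 244 + 3·155 − 2·78 = 553
  Q = 122 − 6·155 = -808
Option 1 (Y − 5, P + 50):
  Y = 155 − 5 = 150
  P = 78 + 50 = 128
  N = 244 + 3·150 − 2·128 = 438
  Q = 122 − 6·150 = -778
ΔQ = -778 − (-808) = 30; ΔN = 438 − 553 = -115
Score = 5·30 + 3·(-115) = -195

-195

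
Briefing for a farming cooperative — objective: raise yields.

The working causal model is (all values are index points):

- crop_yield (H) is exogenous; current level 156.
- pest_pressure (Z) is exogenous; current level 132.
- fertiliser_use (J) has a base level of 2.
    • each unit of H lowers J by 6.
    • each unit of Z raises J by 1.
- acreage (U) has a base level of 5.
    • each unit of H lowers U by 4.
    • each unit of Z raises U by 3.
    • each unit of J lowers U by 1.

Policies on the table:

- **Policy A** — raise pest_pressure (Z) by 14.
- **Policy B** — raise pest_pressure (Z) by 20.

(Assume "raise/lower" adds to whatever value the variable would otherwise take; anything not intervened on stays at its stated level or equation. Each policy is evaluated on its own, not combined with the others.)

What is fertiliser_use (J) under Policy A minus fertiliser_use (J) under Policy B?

Policy A (Z + 14):
  H = 156
  Z = 132 + 14 = 146
  J = 2 − 6·156 + 146 = -788
Policy B (Z + 20):
  H = 156
  Z = 132 + 20 = 152
  J = 2 − 6·156 + 152 = -782
J: -788 − (-782) = -6

-6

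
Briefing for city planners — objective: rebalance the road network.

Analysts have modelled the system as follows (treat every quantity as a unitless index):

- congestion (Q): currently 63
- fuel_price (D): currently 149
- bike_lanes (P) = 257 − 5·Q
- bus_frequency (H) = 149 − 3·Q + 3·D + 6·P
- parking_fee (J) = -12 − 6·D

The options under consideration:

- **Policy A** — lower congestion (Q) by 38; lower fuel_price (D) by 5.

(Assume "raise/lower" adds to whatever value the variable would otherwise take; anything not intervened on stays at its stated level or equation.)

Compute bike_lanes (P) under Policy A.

132

Policy A (Q − 38, D − 5):
  Q = 63 − 38 = 25
  P = 257 − 5·25 = 132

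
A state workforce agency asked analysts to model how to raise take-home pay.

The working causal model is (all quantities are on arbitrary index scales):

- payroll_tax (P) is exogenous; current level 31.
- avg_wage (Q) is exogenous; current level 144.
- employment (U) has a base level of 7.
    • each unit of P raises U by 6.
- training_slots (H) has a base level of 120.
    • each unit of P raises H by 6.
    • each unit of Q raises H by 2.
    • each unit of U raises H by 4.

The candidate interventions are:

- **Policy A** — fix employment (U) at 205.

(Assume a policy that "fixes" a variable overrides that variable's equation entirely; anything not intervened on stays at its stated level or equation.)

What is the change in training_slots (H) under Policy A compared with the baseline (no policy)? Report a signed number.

Baseline:
  P = 31
  Q = 144
  U = 7 + 6·31 = 193
  H = 120 + 6·31 + 2·144 + 4·193 = 1366
Policy A (U := 205):
  P = 31
  Q = 144
  U = 205
  H = 120 + 6·31 + 2·144 + 4·205 = 1414
Change in H: 1414 − 1366 = 48

48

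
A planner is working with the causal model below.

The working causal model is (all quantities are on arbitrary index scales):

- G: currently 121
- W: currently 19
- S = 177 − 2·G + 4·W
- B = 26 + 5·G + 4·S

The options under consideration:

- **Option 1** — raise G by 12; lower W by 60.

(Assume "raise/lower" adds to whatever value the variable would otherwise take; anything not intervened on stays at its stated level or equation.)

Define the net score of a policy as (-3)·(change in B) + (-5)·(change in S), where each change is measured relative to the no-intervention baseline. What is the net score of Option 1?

4308

Baseline:
  G = 121
  W = 19
  S = 177 − 2·121 + 4·19 = 11
  B = 26 + 5·121 + 4·11 = 675
Option 1 (G + 12, W − 60):
  G = 121 + 12 = 133
  W = 19 − 60 = -41
  S = 177 − 2·133 + 4·(-41) = -253
  B = 26 + 5·133 + 4·(-253) = -321
ΔB = -321 − 675 = -996; ΔS = -253 − 11 = -264
Score = (-3)·(-996) + (-5)·(-264) = 4308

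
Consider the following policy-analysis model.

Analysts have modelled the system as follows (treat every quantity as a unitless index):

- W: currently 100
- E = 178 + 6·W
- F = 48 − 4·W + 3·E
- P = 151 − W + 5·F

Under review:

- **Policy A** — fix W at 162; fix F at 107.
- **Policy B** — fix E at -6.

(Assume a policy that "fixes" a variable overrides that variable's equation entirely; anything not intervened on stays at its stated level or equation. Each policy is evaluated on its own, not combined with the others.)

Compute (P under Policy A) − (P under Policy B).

2323

Policy A (W := 162, F := 107):
  W = 162
  E = 178 + 6·162 = 1150
  F = 107
  P = 151 − 162 + 5·107 = 524
Policy B (E := -6):
  W = 100
  E = -6
  F = 48 − 4·100 + 3·(-6) = -370
  P = 151 − 100 + 5·(-370) = -1799
P: 524 − (-1799) = 2323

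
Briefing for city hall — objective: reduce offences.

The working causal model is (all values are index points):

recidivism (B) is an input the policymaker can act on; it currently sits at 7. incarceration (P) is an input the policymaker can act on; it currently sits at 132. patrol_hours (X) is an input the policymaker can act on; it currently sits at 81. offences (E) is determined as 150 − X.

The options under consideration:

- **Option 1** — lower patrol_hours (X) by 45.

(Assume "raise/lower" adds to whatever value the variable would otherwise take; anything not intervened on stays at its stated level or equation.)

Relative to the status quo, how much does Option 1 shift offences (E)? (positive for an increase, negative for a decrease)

Baseline:
  X = 81
  E = 150 − 81 = 69
Option 1 (X − 45):
  X = 81 − 45 = 36
  E = 150 − 36 = 114
Change in E: 114 − 69 = 45

45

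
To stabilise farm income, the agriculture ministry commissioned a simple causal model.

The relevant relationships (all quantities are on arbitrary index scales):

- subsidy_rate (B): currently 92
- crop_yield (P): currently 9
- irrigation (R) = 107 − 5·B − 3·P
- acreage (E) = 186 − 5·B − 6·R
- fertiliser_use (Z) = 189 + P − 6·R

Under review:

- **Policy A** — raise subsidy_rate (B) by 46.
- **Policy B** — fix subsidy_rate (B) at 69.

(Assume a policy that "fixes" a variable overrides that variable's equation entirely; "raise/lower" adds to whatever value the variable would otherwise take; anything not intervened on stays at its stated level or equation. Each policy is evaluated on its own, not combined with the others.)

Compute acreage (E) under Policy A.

3156

Policy A (B + 46):
  B = 92 + 46 = 138
  P = 9
  R = 107 − 5·138 − 3·9 = -610
  E = 186 − 5·138 − 6·(-610) = 3156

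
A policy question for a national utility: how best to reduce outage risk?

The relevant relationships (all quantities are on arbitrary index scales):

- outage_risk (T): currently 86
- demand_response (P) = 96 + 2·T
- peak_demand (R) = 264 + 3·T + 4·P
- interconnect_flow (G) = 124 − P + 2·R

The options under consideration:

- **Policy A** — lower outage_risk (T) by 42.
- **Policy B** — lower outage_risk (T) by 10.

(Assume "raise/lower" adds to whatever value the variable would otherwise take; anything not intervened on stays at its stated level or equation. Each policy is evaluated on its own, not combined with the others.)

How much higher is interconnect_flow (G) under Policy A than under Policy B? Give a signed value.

Policy A (T − 42):
  T = 86 − 42 = 44
  P = 96 + 2·44 = 184
  R = 264 + 3·44 + 4·184 = 1132
  G = 124 − 184 + 2·1132 = 2204
Policy B (T − 10):
  T = 86 − 10 = 76
  P = 96 + 2·76 = 248
  R = 264 + 3·76 + 4·248 = 1484
  G = 124 − 248 + 2·1484 = 2844
G: 2204 − 2844 = -640

-640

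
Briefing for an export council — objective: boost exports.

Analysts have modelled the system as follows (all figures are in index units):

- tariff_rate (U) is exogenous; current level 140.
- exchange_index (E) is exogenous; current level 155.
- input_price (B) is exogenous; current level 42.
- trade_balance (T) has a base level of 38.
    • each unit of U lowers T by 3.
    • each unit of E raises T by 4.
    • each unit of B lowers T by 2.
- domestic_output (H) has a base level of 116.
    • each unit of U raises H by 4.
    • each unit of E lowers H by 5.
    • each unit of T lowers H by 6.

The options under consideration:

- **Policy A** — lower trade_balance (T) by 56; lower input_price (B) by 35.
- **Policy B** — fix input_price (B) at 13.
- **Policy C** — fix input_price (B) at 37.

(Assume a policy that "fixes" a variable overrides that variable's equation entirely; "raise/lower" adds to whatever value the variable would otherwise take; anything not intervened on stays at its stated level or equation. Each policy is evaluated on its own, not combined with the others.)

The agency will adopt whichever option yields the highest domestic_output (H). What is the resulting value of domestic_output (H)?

-1083

Policy A (T − 56, B − 35):
  U = 140
  E = 155
  B = 42 − 35 = 7
  T = 38 − 3·140 + 4·155 − 2·7 (−56 from intervention) = 168
  H = 116 + 4·140 − 5·155 − 6·168 = -1107
Policy B (B := 13):
  U = 140
  E = 155
  B = 13
  T = 38 − 3·140 + 4·155 − 2·13 = 212
  H = 116 + 4·140 − 5·155 − 6·212 = -1371
Policy C (B := 37):
  U = 140
  E = 155
  B = 37
  T = 38 − 3·140 + 4·155 − 2·37 = 164
  H = 116 + 4·140 − 5·155 − 6·164 = -1083
Comparing — Policy A: H=-1107, Policy B: H=-1371, Policy C: H=-1083. Highest is -1083 (Policy C).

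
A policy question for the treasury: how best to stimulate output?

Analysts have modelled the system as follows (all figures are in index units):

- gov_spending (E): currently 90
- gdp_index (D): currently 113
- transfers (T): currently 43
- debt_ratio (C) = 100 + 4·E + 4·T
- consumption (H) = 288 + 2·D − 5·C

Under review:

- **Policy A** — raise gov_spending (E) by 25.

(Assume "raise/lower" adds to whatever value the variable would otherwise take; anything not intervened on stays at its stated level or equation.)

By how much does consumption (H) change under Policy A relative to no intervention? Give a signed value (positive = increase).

Baseline:
  E = 90
  D = 113
  T = 43
  C = 100 + 4·90 + 4·43 = 632
  H = 288 + 2·113 − 5·632 = -2646
Policy A (E + 25):
  E = 90 + 25 = 115
  D = 113
  T = 43
  C = 100 + 4·115 + 4·43 = 732
  H = 288 + 2·113 − 5·732 = -3146
Change in H: -3146 − (-2646) = -500

-500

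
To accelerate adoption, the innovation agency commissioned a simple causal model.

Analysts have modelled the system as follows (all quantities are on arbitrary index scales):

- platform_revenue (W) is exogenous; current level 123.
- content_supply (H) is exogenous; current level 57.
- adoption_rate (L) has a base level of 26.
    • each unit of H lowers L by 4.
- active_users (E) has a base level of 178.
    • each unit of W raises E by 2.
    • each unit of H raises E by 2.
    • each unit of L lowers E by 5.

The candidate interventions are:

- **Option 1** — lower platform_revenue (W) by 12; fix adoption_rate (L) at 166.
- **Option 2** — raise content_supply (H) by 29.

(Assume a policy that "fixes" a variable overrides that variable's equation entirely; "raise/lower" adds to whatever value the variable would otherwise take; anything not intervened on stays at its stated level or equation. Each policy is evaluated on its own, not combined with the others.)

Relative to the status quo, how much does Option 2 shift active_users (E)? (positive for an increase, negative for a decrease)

Baseline:
  W = 123
  H = 57
  L = 26 − 4·57 = -202
  E = 178 + 2·123 + 2·57 − 5·(-202) = 1548
Option 2 (H + 29):
  W = 123
  H = 57 + 29 = 86
  L = 26 − 4·86 = -318
  E = 178 + 2·123 + 2·86 − 5·(-318) = 2186
Change in E: 2186 − 1548 = 638

638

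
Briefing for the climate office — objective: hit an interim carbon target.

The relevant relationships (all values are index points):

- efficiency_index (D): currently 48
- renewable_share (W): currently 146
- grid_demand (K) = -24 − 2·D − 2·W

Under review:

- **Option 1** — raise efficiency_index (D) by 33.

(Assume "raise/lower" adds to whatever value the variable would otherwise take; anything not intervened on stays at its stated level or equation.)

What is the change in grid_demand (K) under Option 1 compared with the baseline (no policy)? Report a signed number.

-66

Baseline:
  D = 48
  W = 146
  K = -24 − 2·48 − 2·146 = -412
Option 1 (D + 33):
  D = 48 + 33 = 81
  W = 146
  K = -24 − 2·81 − 2·146 = -478
Change in K: -478 − (-412) = -66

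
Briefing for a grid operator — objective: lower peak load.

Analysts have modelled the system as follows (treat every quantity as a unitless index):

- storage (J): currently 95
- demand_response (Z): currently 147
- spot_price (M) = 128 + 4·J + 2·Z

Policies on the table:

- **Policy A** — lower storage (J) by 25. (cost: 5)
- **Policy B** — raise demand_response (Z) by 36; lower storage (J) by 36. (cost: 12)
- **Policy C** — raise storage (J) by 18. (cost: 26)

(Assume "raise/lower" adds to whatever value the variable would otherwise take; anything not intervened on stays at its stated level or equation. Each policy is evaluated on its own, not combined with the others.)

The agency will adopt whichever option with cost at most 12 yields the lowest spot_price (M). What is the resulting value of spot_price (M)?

702

Policy A (J − 25):
  J = 95 − 25 = 70
  Z = 147
  M = 128 + 4·70 + 2·147 = 702
Policy B (Z + 36, J − 36):
  J = 95 − 36 = 59
  Z = 147 + 36 = 183
  M = 128 + 4·59 + 2·183 = 730
Comparing — Policy A: M=702, Policy B: M=730. Lowest is 702 (Policy A).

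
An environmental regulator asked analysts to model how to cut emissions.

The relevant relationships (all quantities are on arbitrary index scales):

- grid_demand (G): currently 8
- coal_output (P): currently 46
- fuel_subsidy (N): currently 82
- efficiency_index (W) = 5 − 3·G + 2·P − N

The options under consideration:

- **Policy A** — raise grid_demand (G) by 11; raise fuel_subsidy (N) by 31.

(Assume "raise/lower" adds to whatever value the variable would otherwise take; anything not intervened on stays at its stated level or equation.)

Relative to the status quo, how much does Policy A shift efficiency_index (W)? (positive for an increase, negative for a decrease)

Baseline:
  G = 8
  P = 46
  N = 82
  W = 5 − 3·8 + 2·46 − 82 = -9
Policy A (G + 11, N + 31):
  G = 8 + 11 = 19
  P = 46
  N = 82 + 31 = 113
  W = 5 − 3·19 + 2·46 − 113 = -73
Change in W: -73 − (-9) = -64

-64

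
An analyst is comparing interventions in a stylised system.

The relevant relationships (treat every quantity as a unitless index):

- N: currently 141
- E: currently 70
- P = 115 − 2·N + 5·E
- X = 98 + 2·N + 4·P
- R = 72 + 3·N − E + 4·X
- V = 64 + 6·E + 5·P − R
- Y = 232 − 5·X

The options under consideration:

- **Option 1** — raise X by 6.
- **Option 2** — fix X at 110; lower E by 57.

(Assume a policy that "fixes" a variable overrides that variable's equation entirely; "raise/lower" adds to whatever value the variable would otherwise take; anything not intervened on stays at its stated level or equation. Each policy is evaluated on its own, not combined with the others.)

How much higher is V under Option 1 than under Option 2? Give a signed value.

-2208

Option 1 (X + 6):
  N = 141
  E = 70
  P = 115 − 2·141 + 5·70 = 183
  X = 98 + 2·141 + 4·183 (+6 from intervention) = 1118
  R = 72 + 3·141 − 70 + 4·1118 = 4897
  V = 64 + 6·70 + 5·183 − 4897 = -3498
Option 2 (X := 110, E − 57):
  N = 141
  E = 70 − 57 = 13
  P = 115 − 2·141 + 5·13 = -102
  X = 110
  R = 72 + 3·141 − 13 + 4·110 = 922
  V = 64 + 6·13 + 5·(-102) − 922 = -1290
V: -3498 − (-1290) = -2208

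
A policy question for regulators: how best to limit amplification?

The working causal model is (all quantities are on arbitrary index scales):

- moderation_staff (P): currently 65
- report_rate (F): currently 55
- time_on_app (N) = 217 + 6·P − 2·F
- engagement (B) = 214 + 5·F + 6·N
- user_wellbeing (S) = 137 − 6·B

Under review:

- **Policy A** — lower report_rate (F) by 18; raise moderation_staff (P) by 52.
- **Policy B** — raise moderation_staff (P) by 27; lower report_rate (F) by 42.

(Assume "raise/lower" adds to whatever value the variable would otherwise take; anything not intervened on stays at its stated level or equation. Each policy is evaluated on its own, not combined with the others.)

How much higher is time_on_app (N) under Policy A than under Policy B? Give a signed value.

102

Policy A (F − 18, P + 52):
  P = 65 + 52 = 117
  F = 55 − 18 = 37
  N = 217 + 6·117 − 2·37 = 845
Policy B (P + 27, F − 42):
  P = 65 + 27 = 92
  F = 55 − 42 = 13
  N = 217 + 6·92 − 2·13 = 743
N: 845 − 743 = 102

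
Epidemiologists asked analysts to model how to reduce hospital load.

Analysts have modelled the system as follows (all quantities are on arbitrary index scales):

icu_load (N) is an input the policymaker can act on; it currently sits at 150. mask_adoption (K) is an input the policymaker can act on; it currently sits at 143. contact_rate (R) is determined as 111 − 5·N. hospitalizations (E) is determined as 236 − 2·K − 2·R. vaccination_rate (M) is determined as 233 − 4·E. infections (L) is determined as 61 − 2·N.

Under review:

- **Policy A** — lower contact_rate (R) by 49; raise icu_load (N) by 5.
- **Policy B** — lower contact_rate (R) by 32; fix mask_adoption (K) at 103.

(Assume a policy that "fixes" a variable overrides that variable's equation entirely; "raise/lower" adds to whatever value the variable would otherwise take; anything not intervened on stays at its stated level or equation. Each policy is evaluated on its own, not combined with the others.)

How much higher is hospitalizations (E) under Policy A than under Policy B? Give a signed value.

4

Policy A (R − 49, N + 5):
  N = 150 + 5 = 155
  K = 143
  R = 111 − 5·155 (−49 from intervention) = -713
  E = 236 − 2·143 − 2·(-713) = 1376
Policy B (R − 32, K := 103):
  N = 150
  K = 103
  R = 111 − 5·150 (−32 from intervention) = -671
  E = 236 − 2·103 − 2·(-671) = 1372
E: 1376 − 1372 = 4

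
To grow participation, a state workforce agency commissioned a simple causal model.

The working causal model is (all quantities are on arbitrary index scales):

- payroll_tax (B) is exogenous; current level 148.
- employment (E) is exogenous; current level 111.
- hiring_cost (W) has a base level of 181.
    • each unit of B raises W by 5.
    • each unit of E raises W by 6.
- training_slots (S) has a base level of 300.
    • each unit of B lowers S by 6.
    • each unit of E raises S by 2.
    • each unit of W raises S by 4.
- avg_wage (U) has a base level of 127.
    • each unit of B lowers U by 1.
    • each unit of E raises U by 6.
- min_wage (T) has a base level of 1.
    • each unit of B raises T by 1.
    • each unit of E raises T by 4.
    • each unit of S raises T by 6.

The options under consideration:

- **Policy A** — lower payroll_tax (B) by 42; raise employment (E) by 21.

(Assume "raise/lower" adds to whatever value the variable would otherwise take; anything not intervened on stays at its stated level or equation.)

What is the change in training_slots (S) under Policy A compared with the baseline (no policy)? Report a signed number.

Baseline:
  B = 148
  E = 111
  W = 181 + 5·148 + 6·111 = 1587
  S = 300 − 6·148 + 2·111 + 4·1587 = 5982
Policy A (B − 42, E + 21):
  B = 148 − 42 = 106
  E = 111 + 21 = 132
  W = 181 + 5·106 + 6·132 = 1503
  S = 300 − 6·106 + 2·132 + 4·1503 = 5940
Change in S: 5940 − 5982 = -42

-42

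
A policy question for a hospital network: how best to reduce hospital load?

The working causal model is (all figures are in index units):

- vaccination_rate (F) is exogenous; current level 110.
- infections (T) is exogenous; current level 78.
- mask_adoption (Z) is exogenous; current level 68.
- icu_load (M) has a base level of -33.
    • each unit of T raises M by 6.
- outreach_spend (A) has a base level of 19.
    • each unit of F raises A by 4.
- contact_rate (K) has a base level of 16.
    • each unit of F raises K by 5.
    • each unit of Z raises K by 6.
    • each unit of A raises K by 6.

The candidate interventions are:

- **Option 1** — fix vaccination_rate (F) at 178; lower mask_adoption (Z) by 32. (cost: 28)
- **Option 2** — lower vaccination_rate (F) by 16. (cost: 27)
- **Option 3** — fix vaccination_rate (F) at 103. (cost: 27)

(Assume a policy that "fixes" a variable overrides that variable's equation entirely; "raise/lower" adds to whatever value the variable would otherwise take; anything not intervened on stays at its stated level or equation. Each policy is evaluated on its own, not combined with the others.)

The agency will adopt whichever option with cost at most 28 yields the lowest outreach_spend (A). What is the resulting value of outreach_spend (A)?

Option 1 (F := 178, Z − 32):
  F = 178
  A = 19 + 4·178 = 731
Option 2 (F − 16):
  F = 110 − 16 = 94
  A = 19 + 4·94 = 395
Option 3 (F := 103):
  F = 103
  A = 19 + 4·103 = 431
Comparing — Option 1: A=731, Option 2: A=395, Option 3: A=431. Lowest is 395 (Option 2).

395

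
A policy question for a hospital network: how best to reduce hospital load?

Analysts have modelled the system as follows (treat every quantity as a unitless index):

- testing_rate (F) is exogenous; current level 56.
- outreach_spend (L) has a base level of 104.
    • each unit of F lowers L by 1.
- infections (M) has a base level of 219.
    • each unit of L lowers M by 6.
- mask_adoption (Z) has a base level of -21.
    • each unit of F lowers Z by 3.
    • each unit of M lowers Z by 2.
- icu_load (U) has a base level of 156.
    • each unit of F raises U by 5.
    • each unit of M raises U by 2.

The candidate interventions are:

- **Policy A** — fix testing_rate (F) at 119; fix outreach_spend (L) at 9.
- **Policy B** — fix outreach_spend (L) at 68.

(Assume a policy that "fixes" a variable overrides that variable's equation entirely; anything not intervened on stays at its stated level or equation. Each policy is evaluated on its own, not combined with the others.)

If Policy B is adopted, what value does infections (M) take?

-189

Policy B (L := 68):
  F = 56
  L = 68
  M = 219 − 6·68 = -189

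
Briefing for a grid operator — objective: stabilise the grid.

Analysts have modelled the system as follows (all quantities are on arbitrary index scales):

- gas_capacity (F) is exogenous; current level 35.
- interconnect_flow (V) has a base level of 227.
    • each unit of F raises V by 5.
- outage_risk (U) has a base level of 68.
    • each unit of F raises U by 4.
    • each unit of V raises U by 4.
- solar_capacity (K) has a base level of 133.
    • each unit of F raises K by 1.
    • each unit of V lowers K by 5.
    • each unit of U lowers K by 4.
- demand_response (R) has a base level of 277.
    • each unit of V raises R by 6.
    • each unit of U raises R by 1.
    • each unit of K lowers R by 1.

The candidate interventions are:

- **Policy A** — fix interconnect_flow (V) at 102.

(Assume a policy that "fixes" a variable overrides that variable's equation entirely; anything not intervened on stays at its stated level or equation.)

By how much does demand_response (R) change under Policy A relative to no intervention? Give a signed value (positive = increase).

-9300

Baseline:
  F = 35
  V = 227 + 5·35 = 402
  U = 68 + 4·35 + 4·402 = 1816
  K = 133 + 35 − 5·402 − 4·1816 = -9106
  R = 277 + 6·402 + 1816 − (-9106) = 13611
Policy A (V := 102):
  F = 35
  V = 102
  U = 68 + 4·35 + 4·102 = 616
  K = 133 + 35 − 5·102 − 4·616 = -2806
  R = 277 + 6·102 + 616 − (-2806) = 4311
Change in R: 4311 − 13611 = -9300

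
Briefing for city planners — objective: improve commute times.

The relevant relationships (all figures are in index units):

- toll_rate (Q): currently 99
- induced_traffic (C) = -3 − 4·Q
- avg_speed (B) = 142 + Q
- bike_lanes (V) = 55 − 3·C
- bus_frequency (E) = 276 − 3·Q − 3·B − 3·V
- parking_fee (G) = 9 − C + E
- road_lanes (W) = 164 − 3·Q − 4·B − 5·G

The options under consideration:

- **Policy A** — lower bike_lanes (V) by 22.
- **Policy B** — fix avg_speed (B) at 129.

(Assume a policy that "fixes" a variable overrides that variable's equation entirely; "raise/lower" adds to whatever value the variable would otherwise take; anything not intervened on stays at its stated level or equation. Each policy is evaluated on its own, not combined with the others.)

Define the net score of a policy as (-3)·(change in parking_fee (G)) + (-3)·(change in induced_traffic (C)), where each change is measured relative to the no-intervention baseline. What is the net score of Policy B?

Baseline:
  Q = 99
  C = -3 − 4·99 = -399
  B = 142 + 99 = 241
  V = 55 − 3·(-399) = 1252
  E = 276 − 3·99 − 3·241 − 3·1252 = -4500
  G = 9 − (-399) + (-4500) = -4092
Policy B (B := 129):
  Q = 99
  C = -3 − 4·99 = -399
  B = 129
  V = 55 − 3·(-399) = 1252
  E = 276 − 3·99 − 3·129 − 3·1252 = -4164
  G = 9 − (-399) + (-4164) = -3756
ΔG = -3756 − (-4092) = 336; ΔC = -399 − (-399) = 0
Score = (-3)·336 + (-3)·0 = -1008

-1008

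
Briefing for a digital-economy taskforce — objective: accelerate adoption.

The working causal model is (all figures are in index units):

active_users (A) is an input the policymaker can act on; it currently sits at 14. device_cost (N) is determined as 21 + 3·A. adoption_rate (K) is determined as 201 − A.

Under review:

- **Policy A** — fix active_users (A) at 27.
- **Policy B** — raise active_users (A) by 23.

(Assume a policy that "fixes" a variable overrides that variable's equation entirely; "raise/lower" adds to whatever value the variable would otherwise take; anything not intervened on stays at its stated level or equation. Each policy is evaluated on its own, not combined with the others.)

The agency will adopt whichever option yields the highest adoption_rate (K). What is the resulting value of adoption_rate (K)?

174

Policy A (A := 27):
  A = 27
  K = 201 − 27 = 174
Policy B (A + 23):
  A = 14 + 23 = 37
  K = 201 − 37 = 164
Comparing — Policy A: K=174, Policy B: K=164. Highest is 174 (Policy A).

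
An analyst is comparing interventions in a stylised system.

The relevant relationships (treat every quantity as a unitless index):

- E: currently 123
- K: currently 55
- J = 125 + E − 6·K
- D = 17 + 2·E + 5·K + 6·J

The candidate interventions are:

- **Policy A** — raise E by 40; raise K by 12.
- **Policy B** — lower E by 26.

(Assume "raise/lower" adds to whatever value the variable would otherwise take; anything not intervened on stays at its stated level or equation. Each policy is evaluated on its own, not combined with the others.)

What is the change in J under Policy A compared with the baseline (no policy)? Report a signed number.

Baseline:
  E = 123
  K = 55
  J = 125 + 123 − 6·55 = -82
Policy A (E + 40, K + 12):
  E = 123 + 40 = 163
  K = 55 + 12 = 67
  J = 125 + 163 − 6·67 = -114
Change in J: -114 − (-82) = -32

-32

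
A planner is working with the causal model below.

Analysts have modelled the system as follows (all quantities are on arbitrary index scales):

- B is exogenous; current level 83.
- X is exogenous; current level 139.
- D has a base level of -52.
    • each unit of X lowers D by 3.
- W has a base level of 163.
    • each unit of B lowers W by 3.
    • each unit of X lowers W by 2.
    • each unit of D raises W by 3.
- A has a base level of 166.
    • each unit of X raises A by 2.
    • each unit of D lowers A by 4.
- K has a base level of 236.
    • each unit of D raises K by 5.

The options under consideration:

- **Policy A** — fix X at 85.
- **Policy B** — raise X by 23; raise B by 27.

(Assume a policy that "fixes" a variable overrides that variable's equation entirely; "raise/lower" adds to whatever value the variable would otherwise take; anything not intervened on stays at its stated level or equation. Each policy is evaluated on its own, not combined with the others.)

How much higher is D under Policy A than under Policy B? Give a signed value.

231

Policy A (X := 85):
  X = 85
  D = -52 − 3·85 = -307
Policy B (X + 23, B + 27):
  X = 139 + 23 = 162
  D = -52 − 3·162 = -538
D: -307 − (-538) = 231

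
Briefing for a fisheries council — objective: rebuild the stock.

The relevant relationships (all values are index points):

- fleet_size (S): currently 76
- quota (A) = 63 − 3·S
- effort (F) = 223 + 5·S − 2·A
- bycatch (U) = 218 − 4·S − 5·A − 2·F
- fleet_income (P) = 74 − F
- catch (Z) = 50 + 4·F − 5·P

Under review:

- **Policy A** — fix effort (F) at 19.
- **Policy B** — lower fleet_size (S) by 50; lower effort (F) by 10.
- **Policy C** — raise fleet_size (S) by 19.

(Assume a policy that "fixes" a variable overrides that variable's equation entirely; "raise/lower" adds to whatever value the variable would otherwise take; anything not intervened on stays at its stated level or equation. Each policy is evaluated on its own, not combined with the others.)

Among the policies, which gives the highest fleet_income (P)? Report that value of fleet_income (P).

55

Policy A (F := 19):
  S = 76
  A = 63 − 3·76 = -165
  F = 19
  P = 74 − 19 = 55
Policy B (S − 50, F − 10):
  S = 76 − 50 = 26
  A = 63 − 3·26 = -15
  F = 223 + 5·26 − 2·(-15) (−10 from intervention) = 373
  P = 74 − 373 = -299
Policy C (S + 19):
  S = 76 + 19 = 95
  A = 63 − 3·95 = -222
  F = 223 + 5·95 − 2·(-222) = 1142
  P = 74 − 1142 = -1068
Comparing — Policy A: P=55, Policy B: P=-299, Policy C: P=-1068. Highest is 55 (Policy A).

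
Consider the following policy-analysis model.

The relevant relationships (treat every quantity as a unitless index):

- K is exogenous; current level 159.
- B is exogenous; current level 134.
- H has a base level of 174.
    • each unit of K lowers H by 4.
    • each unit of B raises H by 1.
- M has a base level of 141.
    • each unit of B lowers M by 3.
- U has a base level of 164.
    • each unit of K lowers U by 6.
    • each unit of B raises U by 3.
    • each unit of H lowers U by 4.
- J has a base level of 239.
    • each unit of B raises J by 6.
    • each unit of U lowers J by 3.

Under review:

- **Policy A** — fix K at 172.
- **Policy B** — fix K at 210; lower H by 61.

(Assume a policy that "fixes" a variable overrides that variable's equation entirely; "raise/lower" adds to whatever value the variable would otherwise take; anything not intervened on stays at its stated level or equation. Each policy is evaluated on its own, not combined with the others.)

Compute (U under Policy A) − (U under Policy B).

Policy A (K := 172):
  K = 172
  B = 134
  H = 174 − 4·172 + 134 = -380
  U = 164 − 6·172 + 3·134 − 4·(-380) = 1054
Policy B (K := 210, H − 61):
  K = 210
  B = 134
  H = 174 − 4·210 + 134 (−61 from intervention) = -593
  U = 164 − 6·210 + 3·134 − 4·(-593) = 1678
U: 1054 − 1678 = -624

-624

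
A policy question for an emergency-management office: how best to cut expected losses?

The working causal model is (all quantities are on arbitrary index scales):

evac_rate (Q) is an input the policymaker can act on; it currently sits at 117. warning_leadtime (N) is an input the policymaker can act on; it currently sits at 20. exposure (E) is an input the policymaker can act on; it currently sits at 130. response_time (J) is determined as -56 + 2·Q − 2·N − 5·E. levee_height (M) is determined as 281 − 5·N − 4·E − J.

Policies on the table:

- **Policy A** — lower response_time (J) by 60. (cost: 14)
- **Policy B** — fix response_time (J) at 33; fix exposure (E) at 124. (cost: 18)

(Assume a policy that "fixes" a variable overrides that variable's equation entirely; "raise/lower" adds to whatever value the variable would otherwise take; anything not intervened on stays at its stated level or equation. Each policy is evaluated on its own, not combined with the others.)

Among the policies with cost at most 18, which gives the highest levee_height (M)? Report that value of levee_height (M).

233

Policy A (J − 60):
  Q = 117
  N = 20
  E = 130
  J = -56 + 2·117 − 2·20 − 5·130 (−60 from intervention) = -572
  M = 281 − 5·20 − 4·130 − (-572) = 233
Policy B (J := 33, E := 124):
  Q = 117
  N = 20
  E = 124
  J = 33
  M = 281 − 5·20 − 4·124 − 33 = -348
Comparing — Policy A: M=233, Policy B: M=-348. Highest is 233 (Policy A).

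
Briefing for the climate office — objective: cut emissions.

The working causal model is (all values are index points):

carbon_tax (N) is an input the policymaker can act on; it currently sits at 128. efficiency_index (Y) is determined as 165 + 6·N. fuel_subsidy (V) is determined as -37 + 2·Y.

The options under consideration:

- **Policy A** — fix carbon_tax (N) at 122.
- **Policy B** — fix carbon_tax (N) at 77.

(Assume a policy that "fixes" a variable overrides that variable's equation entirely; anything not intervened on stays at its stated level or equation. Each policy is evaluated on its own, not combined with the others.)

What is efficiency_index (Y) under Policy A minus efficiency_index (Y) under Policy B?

270

Policy A (N := 122):
  N = 122
  Y = 165 + 6·122 = 897
Policy B (N := 77):
  N = 77
  Y = 165 + 6·77 = 627
Y: 897 − 627 = 270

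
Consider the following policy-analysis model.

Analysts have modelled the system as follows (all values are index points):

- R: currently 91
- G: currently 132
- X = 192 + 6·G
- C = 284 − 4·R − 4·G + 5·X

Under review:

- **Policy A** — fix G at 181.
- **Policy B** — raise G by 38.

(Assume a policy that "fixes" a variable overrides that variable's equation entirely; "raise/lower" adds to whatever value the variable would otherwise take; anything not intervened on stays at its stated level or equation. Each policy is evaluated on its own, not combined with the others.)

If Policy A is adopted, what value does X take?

1278

Policy A (G := 181):
  G = 181
  X = 192 + 6·181 = 1278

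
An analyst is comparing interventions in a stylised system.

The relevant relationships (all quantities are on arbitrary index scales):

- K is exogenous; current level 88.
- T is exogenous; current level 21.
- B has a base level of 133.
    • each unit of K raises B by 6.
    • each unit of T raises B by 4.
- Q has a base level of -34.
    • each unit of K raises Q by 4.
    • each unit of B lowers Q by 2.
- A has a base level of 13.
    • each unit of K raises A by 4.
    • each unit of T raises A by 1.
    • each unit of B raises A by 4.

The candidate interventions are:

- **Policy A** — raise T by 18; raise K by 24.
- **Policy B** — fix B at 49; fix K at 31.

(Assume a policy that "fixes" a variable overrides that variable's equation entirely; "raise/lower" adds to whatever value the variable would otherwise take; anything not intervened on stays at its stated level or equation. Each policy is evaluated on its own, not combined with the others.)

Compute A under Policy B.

Policy B (B := 49, K := 31):
  K = 31
  T = 21
  B = 49
  A = 13 + 4·31 + 21 + 4·49 = 354

354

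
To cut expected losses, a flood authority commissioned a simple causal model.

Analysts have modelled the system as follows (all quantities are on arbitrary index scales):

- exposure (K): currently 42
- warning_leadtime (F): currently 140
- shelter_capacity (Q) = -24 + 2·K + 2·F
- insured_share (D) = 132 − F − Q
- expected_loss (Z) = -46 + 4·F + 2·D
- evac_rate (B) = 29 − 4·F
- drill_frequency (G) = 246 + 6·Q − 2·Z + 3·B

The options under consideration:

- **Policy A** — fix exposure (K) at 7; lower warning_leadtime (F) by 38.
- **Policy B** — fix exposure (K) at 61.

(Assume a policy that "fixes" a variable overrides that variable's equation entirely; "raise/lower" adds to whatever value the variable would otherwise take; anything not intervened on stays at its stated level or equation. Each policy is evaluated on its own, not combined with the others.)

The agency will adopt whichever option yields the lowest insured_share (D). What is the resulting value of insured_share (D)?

-386

Policy A (K := 7, F − 38):
  K = 7
  F = 140 − 38 = 102
  Q = -24 + 2·7 + 2·102 = 194
  D = 132 − 102 − 194 = -164
Policy B (K := 61):
  K = 61
  F = 140
  Q = -24 + 2·61 + 2·140 = 378
  D = 132 − 140 − 378 = -386
Comparing — Policy A: D=-164, Policy B: D=-386. Lowest is -386 (Policy B).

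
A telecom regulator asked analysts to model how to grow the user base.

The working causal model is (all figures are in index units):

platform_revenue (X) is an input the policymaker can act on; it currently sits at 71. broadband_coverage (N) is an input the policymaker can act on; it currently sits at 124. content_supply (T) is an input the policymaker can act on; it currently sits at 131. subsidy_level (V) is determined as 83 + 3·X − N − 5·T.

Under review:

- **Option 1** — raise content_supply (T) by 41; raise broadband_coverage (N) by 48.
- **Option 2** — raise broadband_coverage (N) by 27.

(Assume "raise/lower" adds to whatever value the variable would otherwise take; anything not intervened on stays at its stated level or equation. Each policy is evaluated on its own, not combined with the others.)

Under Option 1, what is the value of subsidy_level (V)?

-736

Option 1 (T + 41, N + 48):
  X = 71
  N = 124 + 48 = 172
  T = 131 + 41 = 172
  V = 83 + 3·71 − 172 − 5·172 = -736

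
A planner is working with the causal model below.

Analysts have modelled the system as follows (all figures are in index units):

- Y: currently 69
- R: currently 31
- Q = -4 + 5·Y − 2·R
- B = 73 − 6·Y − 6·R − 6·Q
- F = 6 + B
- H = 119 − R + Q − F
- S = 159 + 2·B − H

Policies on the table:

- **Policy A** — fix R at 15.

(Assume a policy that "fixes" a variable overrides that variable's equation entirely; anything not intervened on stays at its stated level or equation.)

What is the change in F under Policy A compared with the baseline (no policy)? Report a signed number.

Baseline:
  Y = 69
  R = 31
  Q = -4 + 5·69 − 2·31 = 279
  B = 73 − 6·69 − 6·31 − 6·279 = -2201
  F = 6 + (-2201) = -2195
Policy A (R := 15):
  Y = 69
  R = 15
  Q = -4 + 5·69 − 2·15 = 311
  B = 73 − 6·69 − 6·15 − 6·311 = -2297
  F = 6 + (-2297) = -2291
Change in F: -2291 − (-2195) = -96

-96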